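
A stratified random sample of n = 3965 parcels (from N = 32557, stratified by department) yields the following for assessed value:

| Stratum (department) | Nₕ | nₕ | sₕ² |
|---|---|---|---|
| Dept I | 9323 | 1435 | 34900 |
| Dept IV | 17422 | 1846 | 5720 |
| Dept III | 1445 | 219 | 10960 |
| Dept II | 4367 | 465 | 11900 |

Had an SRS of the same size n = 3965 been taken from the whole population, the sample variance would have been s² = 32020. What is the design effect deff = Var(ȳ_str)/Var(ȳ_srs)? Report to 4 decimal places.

Var(ȳ_str) = Σ Wₕ²(1−fₕ)sₕ²/nₕ with Wₕ = Nₕ/32557:
  Dept I: (9323/32557)²·(1−1435/9323)·34900/1435 = 1.6873585
  Dept IV: (17422/32557)²·(1−1846/17422)·5720/1846 = 0.79328551
  Dept III: (1445/32557)²·(1−219/1445)·10960/219 = 0.083644232
  Dept II: (4367/32557)²·(1−465/4367)·11900/465 = 0.41141082
  → Var(ȳ_str) = 2.9756991.
Var(ȳ_srs) = (1 − 3965/32557)·32020/3965 = 7.0921562.
deff = 2.9756991 / 7.0921562 = 0.4196.

0.4196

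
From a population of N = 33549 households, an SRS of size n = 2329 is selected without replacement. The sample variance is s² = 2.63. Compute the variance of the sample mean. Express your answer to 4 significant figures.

0.001051

Under SRS without replacement, Var(ȳ) = (1 − f)·s²/n with f = n/N = 2329/33549 = 0.06942085.
Var(ȳ) = (1 − 0.06942085)·2.63/2329 = 0.93057915·0.00112924 = 0.0010508472.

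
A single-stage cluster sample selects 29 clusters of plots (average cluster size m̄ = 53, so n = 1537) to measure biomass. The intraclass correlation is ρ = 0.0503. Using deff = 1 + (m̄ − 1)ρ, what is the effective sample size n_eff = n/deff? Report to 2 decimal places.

deff = 1 + (53 − 1)·0.0503 = 1 + 2.6156 = 3.6156.
n_eff = 1537 / 3.6156 = 425.10.

425.10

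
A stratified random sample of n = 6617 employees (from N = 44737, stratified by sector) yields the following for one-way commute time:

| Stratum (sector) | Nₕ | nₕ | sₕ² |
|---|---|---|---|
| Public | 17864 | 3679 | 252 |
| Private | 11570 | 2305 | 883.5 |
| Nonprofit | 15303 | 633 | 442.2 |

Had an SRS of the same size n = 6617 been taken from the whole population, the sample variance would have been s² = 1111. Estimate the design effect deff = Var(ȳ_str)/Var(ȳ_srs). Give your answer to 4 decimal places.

0.7518

Var(ȳ_str) = Σ Wₕ²(1−fₕ)sₕ²/nₕ with Wₕ = Nₕ/44737:
  Public: (17864/44737)²·(1−3679/17864)·252/3679 = 0.0086725156
  Private: (11570/44737)²·(1−2305/11570)·883.5/2305 = 0.02052961
  Nonprofit: (15303/44737)²·(1−633/15303)·442.2/633 = 0.078358841
  → Var(ȳ_str) = 0.10756097.
Var(ȳ_srs) = (1 − 6617/44737)·1111/6617 = 0.14306683.
deff = 0.10756097 / 0.14306683 = 0.7518.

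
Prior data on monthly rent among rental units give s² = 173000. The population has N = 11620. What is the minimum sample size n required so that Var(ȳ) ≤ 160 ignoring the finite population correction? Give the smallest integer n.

Without fpc, n₀ = s²/D = 173000/160 = 1081.2500.
Rounding up, n = 1082.

1082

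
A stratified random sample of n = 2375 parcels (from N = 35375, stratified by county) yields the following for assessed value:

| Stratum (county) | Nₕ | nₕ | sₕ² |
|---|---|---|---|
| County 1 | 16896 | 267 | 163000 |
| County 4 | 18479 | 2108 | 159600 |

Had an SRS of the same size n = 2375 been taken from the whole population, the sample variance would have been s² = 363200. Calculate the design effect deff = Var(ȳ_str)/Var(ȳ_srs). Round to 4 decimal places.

Var(ȳ_str) = Σ Wₕ²(1−fₕ)sₕ²/nₕ with Wₕ = Nₕ/35375:
  County 1: (16896/35375)²·(1−267/16896)·163000/267 = 137.06718
  County 4: (18479/35375)²·(1−2108/18479)·159600/2108 = 18.303033
  → Var(ȳ_str) = 155.37021.
Var(ȳ_srs) = (1 − 2375/35375)·363200/2375 = 142.65918.
deff = 155.37021 / 142.65918 = 1.0891.

1.0891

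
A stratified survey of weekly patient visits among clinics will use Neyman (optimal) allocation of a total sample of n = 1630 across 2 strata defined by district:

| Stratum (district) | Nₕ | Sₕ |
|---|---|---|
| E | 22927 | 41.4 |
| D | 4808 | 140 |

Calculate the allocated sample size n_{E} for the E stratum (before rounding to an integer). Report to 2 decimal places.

Neyman allocation: nₕ = n·NₕSₕ / Σⱼ NⱼSⱼ.
Σ NⱼSⱼ = 22927·41.4 + 4808·140 = 1.6222978 × 10^6.
n_{E} = 1630·22927·41.4 / (1.6222978 × 10^6) = 953.68.

953.68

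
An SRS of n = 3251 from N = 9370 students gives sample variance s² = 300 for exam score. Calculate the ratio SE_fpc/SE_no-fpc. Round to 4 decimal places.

0.8081

f = n/N = 3251/9370 = 0.34695838.
SE_no-fpc = √(s²/n) = 0.30377508; SE_fpc = √((1−f)s²/n) = 0.24548365.
Ratio = √(1−f) = 0.80810991.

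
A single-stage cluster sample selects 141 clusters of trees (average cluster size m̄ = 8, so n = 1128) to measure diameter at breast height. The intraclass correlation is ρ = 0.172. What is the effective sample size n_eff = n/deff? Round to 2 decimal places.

511.80

deff = 1 + (8 − 1)·0.172 = 1 + 1.204 = 2.204.
n_eff = 1128 / 2.204 = 511.80.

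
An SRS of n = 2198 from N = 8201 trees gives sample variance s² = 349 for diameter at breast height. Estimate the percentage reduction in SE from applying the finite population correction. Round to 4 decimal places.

14.4439

f = n/N = 2198/8201 = 0.26801610.
SE_no-fpc = √(s²/n) = 0.39847297; SE_fpc = √((1−f)s²/n) = 0.34091777.
Ratio = √(1−f) = 0.85556058. Reduction = 100·(1 − 0.85556058) = 14.4439%.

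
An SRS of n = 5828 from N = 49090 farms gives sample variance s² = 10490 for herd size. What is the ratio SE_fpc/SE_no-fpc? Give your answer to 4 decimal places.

0.9388

f = n/N = 5828/49090 = 0.11872072.
SE_no-fpc = √(s²/n) = 1.3416152; SE_fpc = √((1−f)s²/n) = 1.2594611.
Ratio = √(1−f) = 0.93876476.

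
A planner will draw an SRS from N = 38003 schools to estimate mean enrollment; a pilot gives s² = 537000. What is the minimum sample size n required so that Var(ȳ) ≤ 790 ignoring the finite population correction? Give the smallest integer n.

680

Without fpc, n₀ = s²/D = 537000/790 = 679.7468.
Rounding up, n = 680.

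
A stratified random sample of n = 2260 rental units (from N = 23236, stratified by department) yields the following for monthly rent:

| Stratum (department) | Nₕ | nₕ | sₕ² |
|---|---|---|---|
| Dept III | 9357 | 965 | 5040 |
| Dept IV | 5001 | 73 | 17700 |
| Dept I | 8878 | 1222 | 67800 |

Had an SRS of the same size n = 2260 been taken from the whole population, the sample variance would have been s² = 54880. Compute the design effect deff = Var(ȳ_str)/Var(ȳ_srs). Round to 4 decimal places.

0.8582

Var(ȳ_str) = Σ Wₕ²(1−fₕ)sₕ²/nₕ with Wₕ = Nₕ/23236:
  Dept III: (9357/23236)²·(1−965/9357)·5040/965 = 0.75959587
  Dept IV: (5001/23236)²·(1−73/5001)·17700/73 = 11.067645
  Dept I: (8878/23236)²·(1−1222/8878)·67800/1222 = 6.9847814
  → Var(ȳ_str) = 18.812022.
Var(ȳ_srs) = (1 − 2260/23236)·54880/2260 = 21.921334.
deff = 18.812022 / 21.921334 = 0.8582.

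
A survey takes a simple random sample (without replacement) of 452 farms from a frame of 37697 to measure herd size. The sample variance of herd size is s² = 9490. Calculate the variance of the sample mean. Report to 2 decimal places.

20.74

Under SRS without replacement, Var(ȳ) = (1 − f)·s²/n with f = n/N = 452/37697 = 0.01199034.
Var(ȳ) = (1 − 0.01199034)·9490/452 = 0.98800966·20.995575 = 20.743831.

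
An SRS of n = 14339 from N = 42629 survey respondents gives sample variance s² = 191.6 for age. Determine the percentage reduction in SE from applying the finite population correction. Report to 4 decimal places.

18.5363

f = n/N = 14339/42629 = 0.33636726.
SE_no-fpc = √(s²/n) = 0.11559481; SE_fpc = √((1−f)s²/n) = 0.094167756.
Ratio = √(1−f) = 0.81463657. Reduction = 100·(1 − 0.81463657) = 18.5363%.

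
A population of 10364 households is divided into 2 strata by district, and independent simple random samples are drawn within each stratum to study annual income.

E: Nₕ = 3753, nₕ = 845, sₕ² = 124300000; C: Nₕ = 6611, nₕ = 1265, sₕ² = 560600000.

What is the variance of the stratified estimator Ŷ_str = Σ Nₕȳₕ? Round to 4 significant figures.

1.727 × 10^13

Var(Ŷ_str) = Σₕ Nₕ²(1 − fₕ)sₕ²/nₕ.
E: 3753²·(1 − 845/3753)·124300000/845 = 1.6054153 × 10^12.
C: 6611²·(1 − 1265/6611)·560600000/1265 = 1.5662413 × 10^13.
Sum = 1.7267828 × 10^13.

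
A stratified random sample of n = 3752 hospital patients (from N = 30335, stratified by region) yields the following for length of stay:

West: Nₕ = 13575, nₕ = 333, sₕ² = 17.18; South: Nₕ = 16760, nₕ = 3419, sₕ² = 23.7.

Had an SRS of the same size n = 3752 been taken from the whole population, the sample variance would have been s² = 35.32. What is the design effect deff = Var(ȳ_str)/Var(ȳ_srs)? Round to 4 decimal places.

1.4259

Var(ȳ_str) = Σ Wₕ²(1−fₕ)sₕ²/nₕ with Wₕ = Nₕ/30335:
  West: (13575/30335)²·(1−333/13575)·17.18/333 = 0.010078232
  South: (16760/30335)²·(1−3419/16760)·23.7/3419 = 0.0016843163
  → Var(ȳ_str) = 0.011762548.
Var(ȳ_srs) = (1 − 3752/30335)·35.32/3752 = 0.0082493144.
deff = 0.011762548 / 0.0082493144 = 1.4259.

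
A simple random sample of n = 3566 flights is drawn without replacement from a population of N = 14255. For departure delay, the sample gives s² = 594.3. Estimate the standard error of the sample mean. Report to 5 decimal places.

0.35351

Under SRS without replacement, Var(ȳ) = (1 − f)·s²/n with f = n/N = 3566/14255 = 0.25015784.
Var(ȳ) = (1 − 0.25015784)·594.3/3566 = 0.74984216·0.16665732 = 0.12496668.
SE(ȳ) = √(0.12496668) = 0.35351.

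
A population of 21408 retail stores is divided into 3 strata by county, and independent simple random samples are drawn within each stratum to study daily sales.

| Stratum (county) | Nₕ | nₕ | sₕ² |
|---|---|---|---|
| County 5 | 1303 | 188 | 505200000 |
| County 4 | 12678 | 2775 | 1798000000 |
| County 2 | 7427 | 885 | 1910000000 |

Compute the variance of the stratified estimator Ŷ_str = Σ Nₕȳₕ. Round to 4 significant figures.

Var(Ŷ_str) = Σₕ Nₕ²(1 − fₕ)sₕ²/nₕ.
County 5: 1303²·(1 − 188/1303)·505200000/188 = 3.9041345 × 10^12.
County 4: 12678²·(1 − 2775/12678)·1798000000/2775 = 8.1347503 × 10^13.
County 2: 7427²·(1 − 885/7427)·1910000000/885 = 1.0486102 × 10^14.
Sum = 1.9011266 × 10^14.

1.901 × 10^14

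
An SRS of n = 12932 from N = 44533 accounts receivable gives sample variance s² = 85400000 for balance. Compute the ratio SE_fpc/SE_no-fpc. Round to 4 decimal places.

f = n/N = 12932/44533 = 0.29039140.
SE_no-fpc = √(s²/n) = 81.263606; SE_fpc = √((1−f)s²/n) = 68.455055.
Ratio = √(1−f) = 0.84238270.

0.8424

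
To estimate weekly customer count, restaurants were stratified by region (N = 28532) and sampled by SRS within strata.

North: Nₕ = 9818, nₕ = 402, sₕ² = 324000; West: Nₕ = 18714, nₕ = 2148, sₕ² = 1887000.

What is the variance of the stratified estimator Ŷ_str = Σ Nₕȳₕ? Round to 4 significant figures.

3.469 × 10^11

Var(Ŷ_str) = Σₕ Nₕ²(1 − fₕ)sₕ²/nₕ.
North: 9818²·(1 − 402/9818)·324000/402 = 7.4508949 × 10^10.
West: 18714²·(1 − 2148/18714)·1887000/2148 = 2.7234657 × 10^11.
Sum = 3.4685552 × 10^11.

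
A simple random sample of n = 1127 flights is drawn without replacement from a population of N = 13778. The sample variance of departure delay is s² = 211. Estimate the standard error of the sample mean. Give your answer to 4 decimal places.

Under SRS without replacement, Var(ȳ) = (1 − f)·s²/n with f = n/N = 1127/13778 = 0.08179707.
Var(ȳ) = (1 − 0.08179707)·211/1127 = 0.91820293·0.18722272 = 0.17190845.
SE(ȳ) = √(0.17190845) = 0.4146.

0.4146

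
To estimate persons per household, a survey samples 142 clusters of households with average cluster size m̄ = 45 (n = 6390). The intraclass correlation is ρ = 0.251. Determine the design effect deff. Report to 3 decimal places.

12.044

deff = 1 + (45 − 1)·0.251 = 1 + 11.044 = 12.044.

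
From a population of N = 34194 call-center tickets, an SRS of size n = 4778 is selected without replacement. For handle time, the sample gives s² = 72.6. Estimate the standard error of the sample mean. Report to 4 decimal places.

0.1143

Under SRS without replacement, Var(ȳ) = (1 − f)·s²/n with f = n/N = 4778/34194 = 0.13973212.
Var(ȳ) = (1 − 0.13973212)·72.6/4778 = 0.86026788·0.015194642 = 0.013071463.
SE(ȳ) = √(0.013071463) = 0.1143.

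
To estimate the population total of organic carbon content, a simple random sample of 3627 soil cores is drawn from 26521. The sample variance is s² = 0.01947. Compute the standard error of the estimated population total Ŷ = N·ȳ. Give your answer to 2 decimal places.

57.09

Var(Ŷ) = N²·Var(ȳ) = N²·(1 − n/N)·s²/n.
f = 3627/26521 = 0.13675955; Var(ȳ) = 0.86324045·0.01947/3627 = 4.6339376 × 10^-6.
Var(Ŷ) = 26521² · (4.6339376 × 10^-6) = 3259.3423.
SE(Ŷ) = √(3259.3423) = 57.09.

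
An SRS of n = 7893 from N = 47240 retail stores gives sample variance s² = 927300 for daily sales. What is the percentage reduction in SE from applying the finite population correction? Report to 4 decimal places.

8.7357

f = n/N = 7893/47240 = 0.16708298.
SE_no-fpc = √(s²/n) = 10.838997; SE_fpc = √((1−f)s²/n) = 9.892133.
Ratio = √(1−f) = 0.91264288. Reduction = 100·(1 − 0.91264288) = 8.7357%.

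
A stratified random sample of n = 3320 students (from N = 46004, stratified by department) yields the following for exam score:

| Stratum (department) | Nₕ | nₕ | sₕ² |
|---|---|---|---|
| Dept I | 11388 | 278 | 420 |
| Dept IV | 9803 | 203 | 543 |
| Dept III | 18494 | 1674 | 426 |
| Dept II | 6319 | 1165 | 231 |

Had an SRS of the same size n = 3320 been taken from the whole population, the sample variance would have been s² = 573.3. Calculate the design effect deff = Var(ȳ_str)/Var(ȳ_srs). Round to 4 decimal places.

1.5586

Var(ȳ_str) = Σ Wₕ²(1−fₕ)sₕ²/nₕ with Wₕ = Nₕ/46004:
  Dept I: (11388/46004)²·(1−278/11388)·420/278 = 0.090318106
  Dept IV: (9803/46004)²·(1−203/9803)·543/203 = 0.11894408
  Dept III: (18494/46004)²·(1−1674/18494)·426/1674 = 0.037404151
  Dept II: (6319/46004)²·(1−1165/6319)·231/1165 = 0.0030513191
  → Var(ȳ_str) = 0.24971766.
Var(ȳ_srs) = (1 − 3320/46004)·573.3/3320 = 0.16021876.
deff = 0.24971766 / 0.16021876 = 1.5586.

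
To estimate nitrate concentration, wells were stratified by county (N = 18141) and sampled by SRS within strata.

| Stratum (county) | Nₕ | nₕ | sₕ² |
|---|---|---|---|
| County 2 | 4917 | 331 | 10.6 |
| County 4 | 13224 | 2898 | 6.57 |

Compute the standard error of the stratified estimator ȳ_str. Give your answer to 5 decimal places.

Var(ȳ_str) = Σₕ Wₕ²(1 − fₕ)sₕ²/nₕ with Wₕ = Nₕ/N, N = 18141.
County 2: Wₕ = 0.27104349; term = 0.27104349²·(1 − 0.06731747)·10.6/331 = 0.0021942681.
County 4: Wₕ = 0.72895651; term = 0.72895651²·(1 − 0.21914701)·6.57/2898 = 9.4067479 × 10^-4.
Sum = 0.0031349429.
SE = √(0.0031349429) = 0.05599.

0.05599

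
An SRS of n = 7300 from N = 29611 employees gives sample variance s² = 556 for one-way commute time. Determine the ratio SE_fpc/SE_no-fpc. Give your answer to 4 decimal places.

0.8680

f = n/N = 7300/29611 = 0.24653001.
SE_no-fpc = √(s²/n) = 0.27597895; SE_fpc = √((1−f)s²/n) = 0.23955704.
Ratio = √(1−f) = 0.86802649.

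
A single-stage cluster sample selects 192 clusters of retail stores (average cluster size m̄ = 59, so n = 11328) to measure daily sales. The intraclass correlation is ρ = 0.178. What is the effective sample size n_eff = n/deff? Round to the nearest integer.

1000

deff = 1 + (59 − 1)·0.178 = 1 + 10.324 = 11.324.
n_eff = 11328 / 11.324 = 1000.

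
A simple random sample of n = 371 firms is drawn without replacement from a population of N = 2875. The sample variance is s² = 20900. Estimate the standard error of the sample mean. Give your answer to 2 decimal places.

7.00

Under SRS without replacement, Var(ȳ) = (1 − f)·s²/n with f = n/N = 371/2875 = 0.12904348.
Var(ȳ) = (1 − 0.12904348)·20900/371 = 0.87095652·56.334232 = 49.064667.
SE(ȳ) = √(49.064667) = 7.00.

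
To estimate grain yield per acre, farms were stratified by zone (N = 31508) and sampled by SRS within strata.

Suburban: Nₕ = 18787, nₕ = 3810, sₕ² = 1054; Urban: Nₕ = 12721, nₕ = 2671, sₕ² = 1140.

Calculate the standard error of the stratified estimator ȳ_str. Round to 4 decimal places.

0.3652

Var(ȳ_str) = Σₕ Wₕ²(1 − fₕ)sₕ²/nₕ with Wₕ = Nₕ/N, N = 31508.
Suburban: Wₕ = 0.59626127; term = 0.59626127²·(1 − 0.20279981)·1054/3810 = 0.078407251.
Urban: Wₕ = 0.40373873; term = 0.40373873²·(1 − 0.20996777)·1140/2671 = 0.054963781.
Sum = 0.13337103.
SE = √(0.13337103) = 0.3652.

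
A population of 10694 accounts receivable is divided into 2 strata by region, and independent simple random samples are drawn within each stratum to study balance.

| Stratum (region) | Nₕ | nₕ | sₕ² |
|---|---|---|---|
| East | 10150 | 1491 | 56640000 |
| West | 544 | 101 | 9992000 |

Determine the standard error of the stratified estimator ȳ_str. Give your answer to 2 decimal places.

Var(ȳ_str) = Σₕ Wₕ²(1 − fₕ)sₕ²/nₕ with Wₕ = Nₕ/N, N = 10694.
East: Wₕ = 0.94913035; term = 0.94913035²·(1 − 0.14689655)·56640000/1491 = 29194.364.
West: Wₕ = 0.05086965; term = 0.05086965²·(1 − 0.18566176)·9992000/101 = 208.47468.
Sum = 29402.839.
SE = √(29402.839) = 171.47.

171.47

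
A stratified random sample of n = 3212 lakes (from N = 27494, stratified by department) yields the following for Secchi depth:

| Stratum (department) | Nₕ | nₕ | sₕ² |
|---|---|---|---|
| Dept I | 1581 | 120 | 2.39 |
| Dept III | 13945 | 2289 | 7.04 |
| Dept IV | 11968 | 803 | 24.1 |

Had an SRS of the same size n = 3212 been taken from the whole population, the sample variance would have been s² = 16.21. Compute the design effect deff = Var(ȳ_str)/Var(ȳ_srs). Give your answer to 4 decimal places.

Var(ȳ_str) = Σ Wₕ²(1−fₕ)sₕ²/nₕ with Wₕ = Nₕ/27494:
  Dept I: (1581/27494)²·(1−120/1581)·2.39/120 = 6.085873 × 10^-5
  Dept III: (13945/27494)²·(1−2289/13945)·7.04/2289 = 6.6133128 × 10^-4
  Dept IV: (11968/27494)²·(1−803/11968)·24.1/803 = 0.0053052512
  → Var(ȳ_str) = 0.0060274412.
Var(ȳ_srs) = (1 − 3212/27494)·16.21/3212 = 0.0044571167.
deff = 0.0060274412 / 0.0044571167 = 1.3523.

1.3523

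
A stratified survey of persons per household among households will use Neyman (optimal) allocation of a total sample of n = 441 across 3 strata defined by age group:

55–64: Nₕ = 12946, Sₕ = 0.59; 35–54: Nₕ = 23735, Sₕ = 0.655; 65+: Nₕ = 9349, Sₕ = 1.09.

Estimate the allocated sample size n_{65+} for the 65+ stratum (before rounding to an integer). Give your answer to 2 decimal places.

Neyman allocation: nₕ = n·NₕSₕ / Σⱼ NⱼSⱼ.
Σ NⱼSⱼ = 12946·0.59 + 23735·0.655 + 9349·1.09 = 33374.975.
n_{65+} = 441·9349·1.09 / 33374.975 = 134.65.

134.65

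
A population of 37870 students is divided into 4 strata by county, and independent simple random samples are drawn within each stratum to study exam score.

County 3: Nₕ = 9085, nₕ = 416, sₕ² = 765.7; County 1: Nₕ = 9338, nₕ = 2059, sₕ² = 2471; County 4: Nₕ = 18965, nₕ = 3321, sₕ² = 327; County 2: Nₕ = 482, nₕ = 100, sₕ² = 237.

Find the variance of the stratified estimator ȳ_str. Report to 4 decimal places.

Var(ȳ_str) = Σₕ Wₕ²(1 − fₕ)sₕ²/nₕ with Wₕ = Nₕ/N, N = 37870.
County 3: Wₕ = 0.23989966; term = 0.23989966²·(1 − 0.04578976)·765.7/416 = 0.10108079.
County 1: Wₕ = 0.24658041; term = 0.24658041²·(1 − 0.22049689)·2471/2059 = 0.056878925.
County 4: Wₕ = 0.50079218; term = 0.50079218²·(1 − 0.17511205)·327/3321 = 0.020369901.
County 2: Wₕ = 0.01272775; term = 0.01272775²·(1 − 0.20746888)·237/100 = 3.0427631 × 10^-4.
Sum = 0.17863389.

0.1786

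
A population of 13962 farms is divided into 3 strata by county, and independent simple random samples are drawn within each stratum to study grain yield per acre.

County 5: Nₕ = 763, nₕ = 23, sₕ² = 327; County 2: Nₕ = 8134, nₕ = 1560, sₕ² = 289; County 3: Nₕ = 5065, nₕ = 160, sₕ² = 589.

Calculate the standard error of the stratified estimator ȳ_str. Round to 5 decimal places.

0.74910

Var(ȳ_str) = Σₕ Wₕ²(1 − fₕ)sₕ²/nₕ with Wₕ = Nₕ/N, N = 13962.
County 5: Wₕ = 0.05464833; term = 0.05464833²·(1 − 0.03014417)·327/23 = 0.041179485.
County 2: Wₕ = 0.58258129; term = 0.58258129²·(1 − 0.19178756)·289/1560 = 0.05081733.
County 3: Wₕ = 0.36277038; term = 0.36277038²·(1 − 0.03158934)·589/160 = 0.46915733.
Sum = 0.56115415.
SE = √(0.56115415) = 0.74910.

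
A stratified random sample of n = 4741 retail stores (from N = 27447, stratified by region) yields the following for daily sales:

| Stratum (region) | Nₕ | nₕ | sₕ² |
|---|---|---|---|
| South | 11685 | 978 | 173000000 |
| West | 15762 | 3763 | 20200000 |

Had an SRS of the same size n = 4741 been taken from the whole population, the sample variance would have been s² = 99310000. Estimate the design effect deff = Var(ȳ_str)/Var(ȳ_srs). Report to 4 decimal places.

1.7731

Var(ȳ_str) = Σ Wₕ²(1−fₕ)sₕ²/nₕ with Wₕ = Nₕ/27447:
  South: (11685/27447)²·(1−978/11685)·173000000/978 = 29377.444
  West: (15762/27447)²·(1−3763/15762)·20200000/3763 = 1347.6706
  → Var(ȳ_str) = 30725.115.
Var(ȳ_srs) = (1 − 4741/27447)·99310000/4741 = 17328.812.
deff = 30725.115 / 17328.812 = 1.7731.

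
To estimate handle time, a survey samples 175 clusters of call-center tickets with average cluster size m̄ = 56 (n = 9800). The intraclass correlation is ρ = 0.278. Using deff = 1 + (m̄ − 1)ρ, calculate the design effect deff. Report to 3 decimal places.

deff = 1 + (56 − 1)·0.278 = 1 + 15.29 = 16.29.

16.290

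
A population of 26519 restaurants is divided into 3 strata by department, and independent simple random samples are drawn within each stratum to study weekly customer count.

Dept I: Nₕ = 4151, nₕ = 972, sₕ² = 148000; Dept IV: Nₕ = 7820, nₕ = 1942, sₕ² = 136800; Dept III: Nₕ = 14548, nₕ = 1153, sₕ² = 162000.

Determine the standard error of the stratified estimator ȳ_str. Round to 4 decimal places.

6.8113

Var(ȳ_str) = Σₕ Wₕ²(1 − fₕ)sₕ²/nₕ with Wₕ = Nₕ/N, N = 26519.
Dept I: Wₕ = 0.15652928; term = 0.15652928²·(1 − 0.23416044)·148000/972 = 2.8570933.
Dept IV: Wₕ = 0.29488291; term = 0.29488291²·(1 − 0.24833760)·136800/1942 = 4.6042502.
Dept III: Wₕ = 0.54858780; term = 0.54858780²·(1 − 0.07925488)·162000/1153 = 38.932961.
Sum = 46.394305.
SE = √(46.394305) = 6.8113.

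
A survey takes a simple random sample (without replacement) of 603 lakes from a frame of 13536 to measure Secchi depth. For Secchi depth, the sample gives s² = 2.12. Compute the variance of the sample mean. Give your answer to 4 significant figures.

Under SRS without replacement, Var(ȳ) = (1 − f)·s²/n with f = n/N = 603/13536 = 0.04454787.
Var(ȳ) = (1 − 0.04454787)·2.12/603 = 0.95545213·0.0035157546 = 0.0033591352.

0.003359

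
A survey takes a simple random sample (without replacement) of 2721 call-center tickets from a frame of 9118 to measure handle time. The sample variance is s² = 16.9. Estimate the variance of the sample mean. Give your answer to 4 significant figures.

0.004357

Under SRS without replacement, Var(ȳ) = (1 − f)·s²/n with f = n/N = 2721/9118 = 0.29842071.
Var(ȳ) = (1 − 0.29842071)·16.9/2721 = 0.70157929·0.0062109519 = 0.0043574752.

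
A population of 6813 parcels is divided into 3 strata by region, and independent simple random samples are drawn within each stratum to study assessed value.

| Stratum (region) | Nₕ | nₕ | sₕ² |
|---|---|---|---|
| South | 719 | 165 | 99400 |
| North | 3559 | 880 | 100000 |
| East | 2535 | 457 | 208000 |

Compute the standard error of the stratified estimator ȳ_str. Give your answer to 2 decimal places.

Var(ȳ_str) = Σₕ Wₕ²(1 − fₕ)sₕ²/nₕ with Wₕ = Nₕ/N, N = 6813.
South: Wₕ = 0.10553354; term = 0.10553354²·(1 − 0.22948540)·99400/165 = 5.1696878.
North: Wₕ = 0.52238368; term = 0.52238368²·(1 − 0.24726047)·100000/880 = 23.342171.
East: Wₕ = 0.37208278; term = 0.37208278²·(1 − 0.18027613)·208000/457 = 51.652799.
Sum = 80.164658.
SE = √(80.164658) = 8.95.

8.95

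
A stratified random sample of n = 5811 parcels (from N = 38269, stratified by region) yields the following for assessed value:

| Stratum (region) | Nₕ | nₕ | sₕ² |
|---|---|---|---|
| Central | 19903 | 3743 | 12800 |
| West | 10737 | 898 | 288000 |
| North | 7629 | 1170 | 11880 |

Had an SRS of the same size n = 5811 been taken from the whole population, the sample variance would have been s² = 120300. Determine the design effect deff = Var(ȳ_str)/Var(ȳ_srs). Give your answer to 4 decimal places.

Var(ȳ_str) = Σ Wₕ²(1−fₕ)sₕ²/nₕ with Wₕ = Nₕ/38269:
  Central: (19903/38269)²·(1−3743/19903)·12800/3743 = 0.75102746
  West: (10737/38269)²·(1−898/10737)·288000/898 = 23.134272
  North: (7629/38269)²·(1−1170/7629)·11880/1170 = 0.34164042
  → Var(ȳ_str) = 24.22694.
Var(ȳ_srs) = (1 − 5811/38269)·120300/5811 = 17.55858.
deff = 24.22694 / 17.55858 = 1.3798.

1.3798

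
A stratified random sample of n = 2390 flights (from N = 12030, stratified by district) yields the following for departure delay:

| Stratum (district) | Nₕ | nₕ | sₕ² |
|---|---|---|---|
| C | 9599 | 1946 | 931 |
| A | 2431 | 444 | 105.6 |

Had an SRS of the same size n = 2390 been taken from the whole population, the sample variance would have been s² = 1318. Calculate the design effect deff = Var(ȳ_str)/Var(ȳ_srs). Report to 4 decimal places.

0.5675

Var(ȳ_str) = Σ Wₕ²(1−fₕ)sₕ²/nₕ with Wₕ = Nₕ/12030:
  C: (9599/12030)²·(1−1946/9599)·931/1946 = 0.24284731
  A: (2431/12030)²·(1−444/2431)·105.6/444 = 0.0079383916
  → Var(ȳ_str) = 0.2507857.
Var(ȳ_srs) = (1 − 2390/12030)·1318/2390 = 0.441905.
deff = 0.2507857 / 0.441905 = 0.5675.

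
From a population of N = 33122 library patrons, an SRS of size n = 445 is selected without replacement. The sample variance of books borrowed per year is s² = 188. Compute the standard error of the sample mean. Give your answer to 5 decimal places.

Under SRS without replacement, Var(ȳ) = (1 − f)·s²/n with f = n/N = 445/33122 = 0.01343518.
Var(ȳ) = (1 − 0.01343518)·188/445 = 0.98656482·0.42247191 = 0.41679592.
SE(ȳ) = √(0.41679592) = 0.64560.

0.64560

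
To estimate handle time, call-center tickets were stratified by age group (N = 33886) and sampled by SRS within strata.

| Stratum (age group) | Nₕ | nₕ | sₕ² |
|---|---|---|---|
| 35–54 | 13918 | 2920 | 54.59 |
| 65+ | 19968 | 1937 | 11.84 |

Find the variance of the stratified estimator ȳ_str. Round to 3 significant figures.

Var(ȳ_str) = Σₕ Wₕ²(1 − fₕ)sₕ²/nₕ with Wₕ = Nₕ/N, N = 33886.
35–54: Wₕ = 0.41073010; term = 0.41073010²·(1 − 0.20980026)·54.59/2920 = 0.0024921844.
65+: Wₕ = 0.58926990; term = 0.58926990²·(1 − 0.09700521)·11.84/1937 = 0.0019166193.
Sum = 0.0044088037.

0.00441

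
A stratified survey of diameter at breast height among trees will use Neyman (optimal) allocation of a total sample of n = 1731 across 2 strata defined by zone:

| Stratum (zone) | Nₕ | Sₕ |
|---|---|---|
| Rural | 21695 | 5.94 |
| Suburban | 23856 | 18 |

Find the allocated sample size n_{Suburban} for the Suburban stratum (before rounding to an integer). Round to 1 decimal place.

1331.4

Neyman allocation: nₕ = n·NₕSₕ / Σⱼ NⱼSⱼ.
Σ NⱼSⱼ = 21695·5.94 + 23856·18 = 558276.3.
n_{Suburban} = 1731·23856·18 / 558276.3 = 1331.4.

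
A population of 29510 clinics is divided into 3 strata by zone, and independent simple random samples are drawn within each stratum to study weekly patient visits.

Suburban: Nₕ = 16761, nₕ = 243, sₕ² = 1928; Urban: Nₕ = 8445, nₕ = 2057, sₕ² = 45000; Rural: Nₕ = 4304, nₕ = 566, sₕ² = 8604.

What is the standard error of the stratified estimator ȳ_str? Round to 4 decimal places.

2.0392

Var(ȳ_str) = Σₕ Wₕ²(1 − fₕ)sₕ²/nₕ with Wₕ = Nₕ/N, N = 29510.
Suburban: Wₕ = 0.56797696; term = 0.56797696²·(1 − 0.01449794)·1928/243 = 2.5224335.
Urban: Wₕ = 0.28617418; term = 0.28617418²·(1 − 0.24357608)·45000/2057 = 1.355203.
Rural: Wₕ = 0.14584886; term = 0.14584886²·(1 − 0.13150558)·8604/566 = 0.2808388.
Sum = 4.1584753.
SE = √(4.1584753) = 2.0392.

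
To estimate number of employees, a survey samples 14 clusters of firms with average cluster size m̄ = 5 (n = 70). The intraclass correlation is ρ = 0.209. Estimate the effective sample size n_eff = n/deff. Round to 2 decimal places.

38.13

deff = 1 + (5 − 1)·0.209 = 1 + 0.836 = 1.836.
n_eff = 70 / 1.836 = 38.13.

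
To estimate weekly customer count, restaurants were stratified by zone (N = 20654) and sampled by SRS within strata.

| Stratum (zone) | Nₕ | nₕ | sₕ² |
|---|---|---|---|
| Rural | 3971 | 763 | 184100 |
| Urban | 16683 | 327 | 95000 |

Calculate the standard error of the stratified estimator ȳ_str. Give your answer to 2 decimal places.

13.89

Var(ȳ_str) = Σₕ Wₕ²(1 − fₕ)sₕ²/nₕ with Wₕ = Nₕ/N, N = 20654.
Rural: Wₕ = 0.19226300; term = 0.19226300²·(1 − 0.19214304)·184100/763 = 7.2053512.
Urban: Wₕ = 0.80773700; term = 0.80773700²·(1 − 0.01960079)·95000/327 = 185.83125.
Sum = 193.0366.
SE = √(193.0366) = 13.89.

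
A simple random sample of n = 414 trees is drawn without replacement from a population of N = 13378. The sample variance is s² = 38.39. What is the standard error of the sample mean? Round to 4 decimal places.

Under SRS without replacement, Var(ȳ) = (1 − f)·s²/n with f = n/N = 414/13378 = 0.03094633.
Var(ȳ) = (1 − 0.03094633)·38.39/414 = 0.96905367·0.092729469 = 0.089859832.
SE(ȳ) = √(0.089859832) = 0.2998.

0.2998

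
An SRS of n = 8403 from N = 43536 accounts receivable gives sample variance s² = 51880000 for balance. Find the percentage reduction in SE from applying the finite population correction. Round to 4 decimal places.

f = n/N = 8403/43536 = 0.19301268.
SE_no-fpc = √(s²/n) = 78.574713; SE_fpc = √((1−f)s²/n) = 70.585608.
Ratio = √(1−f) = 0.89832473. Reduction = 100·(1 − 0.89832473) = 10.1675%.

10.1675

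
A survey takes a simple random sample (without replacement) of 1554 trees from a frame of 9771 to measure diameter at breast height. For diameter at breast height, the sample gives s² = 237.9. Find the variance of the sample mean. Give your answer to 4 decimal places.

0.1287

Under SRS without replacement, Var(ȳ) = (1 − f)·s²/n with f = n/N = 1554/9771 = 0.15904206.
Var(ȳ) = (1 − 0.15904206)·237.9/1554 = 0.84095794·0.1530888 = 0.12874124.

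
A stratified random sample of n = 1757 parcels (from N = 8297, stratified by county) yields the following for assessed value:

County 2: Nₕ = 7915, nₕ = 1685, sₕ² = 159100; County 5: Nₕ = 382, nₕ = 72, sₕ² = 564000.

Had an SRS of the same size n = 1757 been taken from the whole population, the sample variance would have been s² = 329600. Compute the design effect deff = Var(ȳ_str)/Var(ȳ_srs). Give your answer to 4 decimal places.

Var(ȳ_str) = Σ Wₕ²(1−fₕ)sₕ²/nₕ with Wₕ = Nₕ/8297:
  County 2: (7915/8297)²·(1−1685/7915)·159100/1685 = 67.634309
  County 5: (382/8297)²·(1−72/382)·564000/72 = 13.475022
  → Var(ȳ_str) = 81.109331.
Var(ȳ_srs) = (1 − 1757/8297)·329600/1757 = 147.86729.
deff = 81.109331 / 147.86729 = 0.5485.

0.5485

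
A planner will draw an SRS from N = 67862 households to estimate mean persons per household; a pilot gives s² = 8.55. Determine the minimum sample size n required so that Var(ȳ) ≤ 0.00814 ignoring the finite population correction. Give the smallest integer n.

1051

Without fpc, n₀ = s²/D = 8.55/0.00814 = 1050.3686.
Rounding up, n = 1051.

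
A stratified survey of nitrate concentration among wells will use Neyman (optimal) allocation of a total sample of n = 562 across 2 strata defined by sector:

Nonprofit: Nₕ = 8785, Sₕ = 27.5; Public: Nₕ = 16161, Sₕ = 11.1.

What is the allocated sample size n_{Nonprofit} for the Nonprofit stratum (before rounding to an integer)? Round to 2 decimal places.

Neyman allocation: nₕ = n·NₕSₕ / Σⱼ NⱼSⱼ.
Σ NⱼSⱼ = 8785·27.5 + 16161·11.1 = 420974.6.
n_{Nonprofit} = 562·8785·27.5 / 420974.6 = 322.52.

322.52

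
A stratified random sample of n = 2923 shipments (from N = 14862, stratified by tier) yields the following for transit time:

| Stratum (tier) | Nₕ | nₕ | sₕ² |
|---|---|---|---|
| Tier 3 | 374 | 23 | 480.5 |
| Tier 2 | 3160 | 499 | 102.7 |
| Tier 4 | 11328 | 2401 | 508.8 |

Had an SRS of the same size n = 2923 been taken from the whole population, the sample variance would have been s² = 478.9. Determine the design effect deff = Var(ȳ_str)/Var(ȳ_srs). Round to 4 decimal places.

Var(ȳ_str) = Σ Wₕ²(1−fₕ)sₕ²/nₕ with Wₕ = Nₕ/14862:
  Tier 3: (374/14862)²·(1−23/374)·480.5/23 = 0.01241623
  Tier 2: (3160/14862)²·(1−499/3160)·102.7/499 = 0.0078351505
  Tier 4: (11328/14862)²·(1−2401/11328)·508.8/2401 = 0.097019538
  → Var(ȳ_str) = 0.11727092.
Var(ȳ_srs) = (1 − 2923/14862)·478.9/2923 = 0.1316154.
deff = 0.11727092 / 0.1316154 = 0.8910.

0.8910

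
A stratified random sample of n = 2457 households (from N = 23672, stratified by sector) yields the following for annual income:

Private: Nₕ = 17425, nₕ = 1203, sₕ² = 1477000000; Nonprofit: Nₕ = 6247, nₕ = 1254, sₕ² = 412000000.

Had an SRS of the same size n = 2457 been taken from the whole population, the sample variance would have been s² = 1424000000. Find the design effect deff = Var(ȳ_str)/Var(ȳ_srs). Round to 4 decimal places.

Var(ȳ_str) = Σ Wₕ²(1−fₕ)sₕ²/nₕ with Wₕ = Nₕ/23672:
  Private: (17425/23672)²·(1−1203/17425)·1477000000/1203 = 619330.04
  Nonprofit: (6247/23672)²·(1−1254/6247)·412000000/1254 = 18287.858
  → Var(ȳ_str) = 637617.9.
Var(ȳ_srs) = (1 − 2457/23672)·1424000000/2457 = 519413.12.
deff = 637617.9 / 519413.12 = 1.2276.

1.2276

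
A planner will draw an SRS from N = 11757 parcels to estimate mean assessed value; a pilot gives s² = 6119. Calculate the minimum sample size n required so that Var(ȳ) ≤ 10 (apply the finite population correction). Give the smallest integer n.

Without fpc, n₀ = s²/D = 6119/10 = 611.9000.
With fpc, (1 − n/N)·s²/n ≤ D requires n ≥ n₀/(1 + n₀/N) = 611.9000/(1 + 611.9000/11757) = 581.6288.
Rounding up, n = 582.

582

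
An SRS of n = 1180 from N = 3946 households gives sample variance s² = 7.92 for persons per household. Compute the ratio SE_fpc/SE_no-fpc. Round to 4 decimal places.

f = n/N = 1180/3946 = 0.29903700.
SE_no-fpc = √(s²/n) = 0.081925969; SE_fpc = √((1−f)s²/n) = 0.068591316.
Ratio = √(1−f) = 0.83723533.

0.8372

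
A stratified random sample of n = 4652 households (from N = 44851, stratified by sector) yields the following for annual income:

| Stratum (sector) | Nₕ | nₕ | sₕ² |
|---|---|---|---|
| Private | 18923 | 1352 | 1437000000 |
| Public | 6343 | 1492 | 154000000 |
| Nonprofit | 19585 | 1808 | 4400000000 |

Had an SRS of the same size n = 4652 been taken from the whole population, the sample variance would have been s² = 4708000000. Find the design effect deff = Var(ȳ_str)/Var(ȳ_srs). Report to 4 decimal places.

0.6598

Var(ȳ_str) = Σ Wₕ²(1−fₕ)sₕ²/nₕ with Wₕ = Nₕ/44851:
  Private: (18923/44851)²·(1−1352/18923)·1437000000/1352 = 175679.98
  Public: (6343/44851)²·(1−1492/6343)·154000000/1492 = 1578.8236
  Nonprofit: (19585/44851)²·(1−1808/19585)·4400000000/1808 = 421203.56
  → Var(ȳ_str) = 598462.36.
Var(ȳ_srs) = (1 − 4652/44851)·4708000000/4652 = 907068.04.
deff = 598462.36 / 907068.04 = 0.6598.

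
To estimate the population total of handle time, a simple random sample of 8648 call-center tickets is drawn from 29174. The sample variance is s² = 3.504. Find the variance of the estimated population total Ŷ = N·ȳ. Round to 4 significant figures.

Var(Ŷ) = N²·Var(ȳ) = N²·(1 − n/N)·s²/n.
f = 8648/29174 = 0.29642833; Var(ȳ) = 0.70357167·3.504/8648 = 2.8507344 × 10^-4.
Var(Ŷ) = 29174² · (2.8507344 × 10^-4) = 242632.36.

242600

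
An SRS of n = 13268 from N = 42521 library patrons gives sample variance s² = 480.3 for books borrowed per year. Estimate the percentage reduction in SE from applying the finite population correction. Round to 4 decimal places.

17.0563

f = n/N = 13268/42521 = 0.31203405.
SE_no-fpc = √(s²/n) = 0.19026266; SE_fpc = √((1−f)s²/n) = 0.15781091.
Ratio = √(1−f) = 0.82943713. Reduction = 100·(1 − 0.82943713) = 17.0563%.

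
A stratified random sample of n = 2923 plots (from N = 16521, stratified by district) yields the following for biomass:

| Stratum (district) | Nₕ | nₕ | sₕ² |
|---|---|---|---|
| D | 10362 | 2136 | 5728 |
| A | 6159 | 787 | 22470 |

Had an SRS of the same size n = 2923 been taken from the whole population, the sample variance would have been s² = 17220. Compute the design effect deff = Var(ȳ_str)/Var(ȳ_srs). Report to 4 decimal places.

0.8865

Var(ȳ_str) = Σ Wₕ²(1−fₕ)sₕ²/nₕ with Wₕ = Nₕ/16521:
  D: (10362/16521)²·(1−2136/10362)·5728/2136 = 0.83745483
  A: (6159/16521)²·(1−787/6159)·22470/787 = 3.4610023
  → Var(ȳ_str) = 4.2984571.
Var(ȳ_srs) = (1 − 2923/16521)·17220/2923 = 4.8488979.
deff = 4.2984571 / 4.8488979 = 0.8865.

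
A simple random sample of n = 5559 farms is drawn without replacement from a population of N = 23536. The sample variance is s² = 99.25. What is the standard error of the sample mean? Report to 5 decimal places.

0.11678

Under SRS without replacement, Var(ȳ) = (1 − f)·s²/n with f = n/N = 5559/23536 = 0.23619137.
Var(ȳ) = (1 − 0.23619137)·99.25/5559 = 0.76380863·0.017853931 = 0.013636986.
SE(ȳ) = √(0.013636986) = 0.11678.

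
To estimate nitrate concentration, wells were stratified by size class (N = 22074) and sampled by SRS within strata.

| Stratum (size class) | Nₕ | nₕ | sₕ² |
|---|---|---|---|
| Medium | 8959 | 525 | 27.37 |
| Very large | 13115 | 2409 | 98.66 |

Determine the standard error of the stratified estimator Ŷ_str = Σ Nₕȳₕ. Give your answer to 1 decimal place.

Var(Ŷ_str) = Σₕ Nₕ²(1 − fₕ)sₕ²/nₕ.
Medium: 8959²·(1 − 525/8959)·27.37/525 = 3.9392054 × 10^6.
Very large: 13115²·(1 − 2409/13115)·98.66/2409 = 5.7504237 × 10^6.
Sum = 9.6896291 × 10^6.
SE = √(9.6896291 × 10^6) = 3112.8.

3112.8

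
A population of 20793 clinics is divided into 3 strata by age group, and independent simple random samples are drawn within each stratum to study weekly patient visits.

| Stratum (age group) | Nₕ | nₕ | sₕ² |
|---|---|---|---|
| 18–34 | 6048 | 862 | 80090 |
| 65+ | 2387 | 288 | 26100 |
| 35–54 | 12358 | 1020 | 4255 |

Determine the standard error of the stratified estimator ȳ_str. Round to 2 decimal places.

Var(ȳ_str) = Σₕ Wₕ²(1 − fₕ)sₕ²/nₕ with Wₕ = Nₕ/N, N = 20793.
18–34: Wₕ = 0.29086712; term = 0.29086712²·(1 − 0.14252646)·80090/862 = 6.7403278.
65+: Wₕ = 0.11479825; term = 0.11479825²·(1 − 0.12065354)·26100/288 = 1.0502159.
35–54: Wₕ = 0.59433463; term = 0.59433463²·(1 − 0.08253763)·4255/1020 = 1.3519161.
Sum = 9.1424598.
SE = √(9.1424598) = 3.02.

3.02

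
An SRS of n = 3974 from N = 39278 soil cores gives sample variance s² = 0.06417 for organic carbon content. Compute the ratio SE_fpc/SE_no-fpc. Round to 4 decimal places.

0.9481

f = n/N = 3974/39278 = 0.10117623.
SE_no-fpc = √(s²/n) = 0.00401839; SE_fpc = √((1−f)s²/n) = 0.0038096876.
Ratio = √(1−f) = 0.94806317.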